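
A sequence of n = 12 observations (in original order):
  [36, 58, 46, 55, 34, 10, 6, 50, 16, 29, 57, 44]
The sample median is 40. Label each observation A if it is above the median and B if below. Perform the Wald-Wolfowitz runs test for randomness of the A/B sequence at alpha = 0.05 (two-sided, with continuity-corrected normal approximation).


Step 1: Compute median = 40; label A = above, B = below.
Labels in order: BAAABBBABBAA  (n_A = 6, n_B = 6)
Step 2: Count runs R = 6.
Step 3: Under H0 (random ordering), E[R] = 2*n_A*n_B/(n_A+n_B) + 1 = 2*6*6/12 + 1 = 7.0000.
        Var[R] = 2*n_A*n_B*(2*n_A*n_B - n_A - n_B) / ((n_A+n_B)^2 * (n_A+n_B-1)) = 4320/1584 = 2.7273.
        SD[R] = 1.6514.
Step 4: Continuity-corrected z = (R + 0.5 - E[R]) / SD[R] = (6 + 0.5 - 7.0000) / 1.6514 = -0.3028.
Step 5: Two-sided p-value via normal approximation = 2*(1 - Phi(|z|)) = 0.762069.
Step 6: alpha = 0.05. fail to reject H0.

R = 6, z = -0.3028, p = 0.762069, fail to reject H0.


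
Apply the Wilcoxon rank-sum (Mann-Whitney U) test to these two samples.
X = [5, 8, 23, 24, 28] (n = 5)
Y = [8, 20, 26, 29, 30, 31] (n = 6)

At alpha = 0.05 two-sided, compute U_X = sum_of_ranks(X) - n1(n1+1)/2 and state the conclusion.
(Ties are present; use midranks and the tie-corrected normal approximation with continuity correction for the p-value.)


Step 1: Combine and sort all 11 observations; assign midranks.
sorted (value, group): (5,X), (8,X), (8,Y), (20,Y), (23,X), (24,X), (26,Y), (28,X), (29,Y), (30,Y), (31,Y)
ranks: 5->1, 8->2.5, 8->2.5, 20->4, 23->5, 24->6, 26->7, 28->8, 29->9, 30->10, 31->11
Step 2: Rank sum for X: R1 = 1 + 2.5 + 5 + 6 + 8 = 22.5.
Step 3: U_X = R1 - n1(n1+1)/2 = 22.5 - 5*6/2 = 22.5 - 15 = 7.5.
       U_Y = n1*n2 - U_X = 30 - 7.5 = 22.5.
Step 4: Ties are present, so use the tie-corrected normal approximation (with continuity correction) for the p-value.
Step 5: p-value = 0.200217; compare to alpha = 0.05. fail to reject H0.

U_X = 7.5, p = 0.200217, fail to reject H0 at alpha = 0.05.


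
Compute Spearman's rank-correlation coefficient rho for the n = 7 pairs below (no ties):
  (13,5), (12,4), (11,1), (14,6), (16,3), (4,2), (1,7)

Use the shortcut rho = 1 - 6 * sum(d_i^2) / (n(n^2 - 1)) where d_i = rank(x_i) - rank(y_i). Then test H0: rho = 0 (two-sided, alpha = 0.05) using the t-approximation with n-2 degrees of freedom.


Step 1: Rank x and y separately (midranks; no ties here).
rank(x): 13->5, 12->4, 11->3, 14->6, 16->7, 4->2, 1->1
rank(y): 5->5, 4->4, 1->1, 6->6, 3->3, 2->2, 7->7
Step 2: d_i = R_x(i) - R_y(i); compute d_i^2.
  (5-5)^2=0, (4-4)^2=0, (3-1)^2=4, (6-6)^2=0, (7-3)^2=16, (2-2)^2=0, (1-7)^2=36
sum(d^2) = 56.
Step 3: rho = 1 - 6*56 / (7*(7^2 - 1)) = 1 - 336/336 = 0.000000.
Step 4: Under H0, t = rho * sqrt((n-2)/(1-rho^2)) = 0.0000 ~ t(5).
Step 5: Two-sided p-value from the t-distribution with 5 df = 1.000000.
Step 6: alpha = 0.05. fail to reject H0.

rho = 0.0000, p = 1.000000, fail to reject H0 at alpha = 0.05.


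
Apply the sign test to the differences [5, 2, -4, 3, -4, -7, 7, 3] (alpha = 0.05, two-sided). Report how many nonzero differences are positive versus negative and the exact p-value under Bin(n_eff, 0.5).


Step 1: Discard zero differences. Original n = 8; n_eff = number of nonzero differences = 8.
Nonzero differences (with sign): +5, +2, -4, +3, -4, -7, +7, +3
Step 2: Count signs: positive = 5, negative = 3.
Step 3: Under H0: P(positive) = 0.5, so the number of positives S ~ Bin(8, 0.5).
Step 4: Two-sided exact p-value = sum of Bin(8,0.5) probabilities at or below the observed probability = 0.726562.
Step 5: alpha = 0.05. fail to reject H0.

n_eff = 8, pos = 5, neg = 3, p = 0.726562, fail to reject H0.


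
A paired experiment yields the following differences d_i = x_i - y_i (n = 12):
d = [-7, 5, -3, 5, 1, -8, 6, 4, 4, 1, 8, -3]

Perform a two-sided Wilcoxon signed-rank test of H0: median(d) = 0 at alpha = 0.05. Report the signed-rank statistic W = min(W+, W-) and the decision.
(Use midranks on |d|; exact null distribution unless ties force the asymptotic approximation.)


Step 1: Drop any zero differences (none here) and take |d_i|.
|d| = [7, 5, 3, 5, 1, 8, 6, 4, 4, 1, 8, 3]
Step 2: Midrank |d_i| (ties get averaged ranks).
ranks: |7|->10, |5|->7.5, |3|->3.5, |5|->7.5, |1|->1.5, |8|->11.5, |6|->9, |4|->5.5, |4|->5.5, |1|->1.5, |8|->11.5, |3|->3.5
Step 3: Attach original signs; sum ranks with positive sign and with negative sign.
W+ = 7.5 + 7.5 + 1.5 + 9 + 5.5 + 5.5 + 1.5 + 11.5 = 49.5
W- = 10 + 3.5 + 11.5 + 3.5 = 28.5
(Check: W+ + W- = 78 should equal n(n+1)/2 = 78.)
Step 4: Test statistic W = min(W+, W-) = 28.5.
Step 5: Ties in |d|, so use the tie-corrected normal approximation.
        E[W] = n(n+1)/4 = 12*13/4 = 39.
        Tie groups: |d|=1 (t=2), |d|=3 (t=2), |d|=4 (t=2), |d|=5 (t=2), |d|=8 (t=2); sum(t^3 - t) = 30.
        Var[W] = n(n+1)(2n+1)/24 - sum(t^3-t)/48 = 3900/24 - 30/48 = 161.875.
        z = (W - E[W]) / sqrt(Var[W]) = (28.5 - 39) / 12.7230 = -0.8253.
        Two-sided p = 2*Phi(z) = 0.409215.
Step 6: alpha = 0.05. fail to reject H0.

W+ = 49.5, W- = 28.5, W = min = 28.5, p = 0.409215, fail to reject H0.


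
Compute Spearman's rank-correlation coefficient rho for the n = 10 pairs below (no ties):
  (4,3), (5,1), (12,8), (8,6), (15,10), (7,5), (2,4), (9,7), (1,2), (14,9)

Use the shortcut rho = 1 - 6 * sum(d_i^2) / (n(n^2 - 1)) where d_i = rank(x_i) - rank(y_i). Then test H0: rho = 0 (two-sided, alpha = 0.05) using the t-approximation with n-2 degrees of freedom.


Step 1: Rank x and y separately (midranks; no ties here).
rank(x): 4->3, 5->4, 12->8, 8->6, 15->10, 7->5, 2->2, 9->7, 1->1, 14->9
rank(y): 3->3, 1->1, 8->8, 6->6, 10->10, 5->5, 4->4, 7->7, 2->2, 9->9
Step 2: d_i = R_x(i) - R_y(i); compute d_i^2.
  (3-3)^2=0, (4-1)^2=9, (8-8)^2=0, (6-6)^2=0, (10-10)^2=0, (5-5)^2=0, (2-4)^2=4, (7-7)^2=0, (1-2)^2=1, (9-9)^2=0
sum(d^2) = 14.
Step 3: rho = 1 - 6*14 / (10*(10^2 - 1)) = 1 - 84/990 = 0.915152.
Step 4: Under H0, t = rho * sqrt((n-2)/(1-rho^2)) = 6.4212 ~ t(8).
Step 5: Two-sided p-value from the t-distribution with 8 df = 0.000204.
Step 6: alpha = 0.05. reject H0.

rho = 0.9152, p = 0.000204, reject H0 at alpha = 0.05.


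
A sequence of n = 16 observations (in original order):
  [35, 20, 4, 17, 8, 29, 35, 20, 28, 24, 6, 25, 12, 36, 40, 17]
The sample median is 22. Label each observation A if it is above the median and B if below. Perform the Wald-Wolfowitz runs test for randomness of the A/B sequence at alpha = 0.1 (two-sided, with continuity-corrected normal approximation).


Step 1: Compute median = 22; label A = above, B = below.
Labels in order: ABBBBAABAABABAAB  (n_A = 8, n_B = 8)
Step 2: Count runs R = 10.
Step 3: Under H0 (random ordering), E[R] = 2*n_A*n_B/(n_A+n_B) + 1 = 2*8*8/16 + 1 = 9.0000.
        Var[R] = 2*n_A*n_B*(2*n_A*n_B - n_A - n_B) / ((n_A+n_B)^2 * (n_A+n_B-1)) = 14336/3840 = 3.7333.
        SD[R] = 1.9322.
Step 4: Continuity-corrected z = (R - 0.5 - E[R]) / SD[R] = (10 - 0.5 - 9.0000) / 1.9322 = 0.2588.
Step 5: Two-sided p-value via normal approximation = 2*(1 - Phi(|z|)) = 0.795809.
Step 6: alpha = 0.1. fail to reject H0.

R = 10, z = 0.2588, p = 0.795809, fail to reject H0.


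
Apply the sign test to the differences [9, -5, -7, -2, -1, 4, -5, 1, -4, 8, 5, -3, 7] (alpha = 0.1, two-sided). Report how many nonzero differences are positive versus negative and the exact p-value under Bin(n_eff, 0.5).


Step 1: Discard zero differences. Original n = 13; n_eff = number of nonzero differences = 13.
Nonzero differences (with sign): +9, -5, -7, -2, -1, +4, -5, +1, -4, +8, +5, -3, +7
Step 2: Count signs: positive = 6, negative = 7.
Step 3: Under H0: P(positive) = 0.5, so the number of positives S ~ Bin(13, 0.5).
Step 4: Two-sided exact p-value = sum of Bin(13,0.5) probabilities at or below the observed probability = 1.000000.
Step 5: alpha = 0.1. fail to reject H0.

n_eff = 13, pos = 6, neg = 7, p = 1.000000, fail to reject H0.


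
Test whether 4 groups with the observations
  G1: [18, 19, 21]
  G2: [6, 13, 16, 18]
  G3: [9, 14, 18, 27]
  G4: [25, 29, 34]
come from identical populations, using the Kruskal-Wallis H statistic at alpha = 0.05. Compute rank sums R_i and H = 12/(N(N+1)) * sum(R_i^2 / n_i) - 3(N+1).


Step 1: Combine all N = 14 observations and assign midranks.
sorted (value, group, rank): (6,G2,1), (9,G3,2), (13,G2,3), (14,G3,4), (16,G2,5), (18,G1,7), (18,G2,7), (18,G3,7), (19,G1,9), (21,G1,10), (25,G4,11), (27,G3,12), (29,G4,13), (34,G4,14)
Step 2: Sum ranks within each group.
R_1 = 26 (n_1 = 3)
R_2 = 16 (n_2 = 4)
R_3 = 25 (n_3 = 4)
R_4 = 38 (n_4 = 3)
Step 3: H = 12/(N(N+1)) * sum(R_i^2/n_i) - 3(N+1)
     = 12/(14*15) * (26^2/3 + 16^2/4 + 25^2/4 + 38^2/3) - 3*15
     = 0.057143 * 926.917 - 45
     = 7.966667.
Step 4: Ties present; correction factor C = 1 - 24/(14^3 - 14) = 0.991209. Corrected H = 7.966667 / 0.991209 = 8.037324.
Step 5: Under H0, H ~ chi^2(3); p-value = 0.045247.
Step 6: alpha = 0.05. reject H0.

H = 8.0373, df = 3, p = 0.045247, reject H0.


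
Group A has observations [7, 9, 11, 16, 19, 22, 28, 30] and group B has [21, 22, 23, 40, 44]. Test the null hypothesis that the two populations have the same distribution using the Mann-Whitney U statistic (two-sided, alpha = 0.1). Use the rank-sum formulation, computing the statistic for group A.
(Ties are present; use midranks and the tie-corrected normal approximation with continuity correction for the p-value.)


Step 1: Combine and sort all 13 observations; assign midranks.
sorted (value, group): (7,X), (9,X), (11,X), (16,X), (19,X), (21,Y), (22,X), (22,Y), (23,Y), (28,X), (30,X), (40,Y), (44,Y)
ranks: 7->1, 9->2, 11->3, 16->4, 19->5, 21->6, 22->7.5, 22->7.5, 23->9, 28->10, 30->11, 40->12, 44->13
Step 2: Rank sum for X: R1 = 1 + 2 + 3 + 4 + 5 + 7.5 + 10 + 11 = 43.5.
Step 3: U_X = R1 - n1(n1+1)/2 = 43.5 - 8*9/2 = 43.5 - 36 = 7.5.
       U_Y = n1*n2 - U_X = 40 - 7.5 = 32.5.
Step 4: Ties are present, so use the tie-corrected normal approximation (with continuity correction) for the p-value.
Step 5: p-value = 0.078571; compare to alpha = 0.1. reject H0.

U_X = 7.5, p = 0.078571, reject H0 at alpha = 0.1.


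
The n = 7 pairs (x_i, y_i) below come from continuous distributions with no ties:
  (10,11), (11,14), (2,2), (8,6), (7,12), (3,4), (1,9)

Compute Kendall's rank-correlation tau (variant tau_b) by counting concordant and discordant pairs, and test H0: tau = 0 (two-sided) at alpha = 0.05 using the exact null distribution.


Step 1: Enumerate the 21 unordered pairs (i,j) with i<j and classify each by sign(x_j-x_i) * sign(y_j-y_i).
  (1,2):dx=+1,dy=+3->C; (1,3):dx=-8,dy=-9->C; (1,4):dx=-2,dy=-5->C; (1,5):dx=-3,dy=+1->D
  (1,6):dx=-7,dy=-7->C; (1,7):dx=-9,dy=-2->C; (2,3):dx=-9,dy=-12->C; (2,4):dx=-3,dy=-8->C
  (2,5):dx=-4,dy=-2->C; (2,6):dx=-8,dy=-10->C; (2,7):dx=-10,dy=-5->C; (3,4):dx=+6,dy=+4->C
  (3,5):dx=+5,dy=+10->C; (3,6):dx=+1,dy=+2->C; (3,7):dx=-1,dy=+7->D; (4,5):dx=-1,dy=+6->D
  (4,6):dx=-5,dy=-2->C; (4,7):dx=-7,dy=+3->D; (5,6):dx=-4,dy=-8->C; (5,7):dx=-6,dy=-3->C
  (6,7):dx=-2,dy=+5->D
Step 2: C = 16, D = 5, total pairs = 21.
Step 3: tau = (C - D)/(n(n-1)/2) = (16 - 5)/21 = 0.523810.
Step 4: Exact two-sided p-value (enumerate n! = 5040 permutations of y under H0): p = 0.136111.
Step 5: alpha = 0.05. fail to reject H0.

tau_b = 0.5238 (C=16, D=5), p = 0.136111, fail to reject H0.


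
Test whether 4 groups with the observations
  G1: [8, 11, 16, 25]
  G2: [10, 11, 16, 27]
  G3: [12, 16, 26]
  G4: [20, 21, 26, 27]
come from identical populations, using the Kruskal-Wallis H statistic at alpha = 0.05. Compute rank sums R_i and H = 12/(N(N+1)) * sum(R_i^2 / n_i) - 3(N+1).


Step 1: Combine all N = 15 observations and assign midranks.
sorted (value, group, rank): (8,G1,1), (10,G2,2), (11,G1,3.5), (11,G2,3.5), (12,G3,5), (16,G1,7), (16,G2,7), (16,G3,7), (20,G4,9), (21,G4,10), (25,G1,11), (26,G3,12.5), (26,G4,12.5), (27,G2,14.5), (27,G4,14.5)
Step 2: Sum ranks within each group.
R_1 = 22.5 (n_1 = 4)
R_2 = 27 (n_2 = 4)
R_3 = 24.5 (n_3 = 3)
R_4 = 46 (n_4 = 4)
Step 3: H = 12/(N(N+1)) * sum(R_i^2/n_i) - 3(N+1)
     = 12/(15*16) * (22.5^2/4 + 27^2/4 + 24.5^2/3 + 46^2/4) - 3*16
     = 0.050000 * 1037.9 - 48
     = 3.894792.
Step 4: Ties present; correction factor C = 1 - 42/(15^3 - 15) = 0.987500. Corrected H = 3.894792 / 0.987500 = 3.944093.
Step 5: Under H0, H ~ chi^2(3); p-value = 0.267565.
Step 6: alpha = 0.05. fail to reject H0.

H = 3.9441, df = 3, p = 0.267565, fail to reject H0.


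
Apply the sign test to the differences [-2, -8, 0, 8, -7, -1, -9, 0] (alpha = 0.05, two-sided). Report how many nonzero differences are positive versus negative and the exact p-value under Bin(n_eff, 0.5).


Step 1: Discard zero differences. Original n = 8; n_eff = number of nonzero differences = 6.
Nonzero differences (with sign): -2, -8, +8, -7, -1, -9
Step 2: Count signs: positive = 1, negative = 5.
Step 3: Under H0: P(positive) = 0.5, so the number of positives S ~ Bin(6, 0.5).
Step 4: Two-sided exact p-value = sum of Bin(6,0.5) probabilities at or below the observed probability = 0.218750.
Step 5: alpha = 0.05. fail to reject H0.

n_eff = 6, pos = 1, neg = 5, p = 0.218750, fail to reject H0.


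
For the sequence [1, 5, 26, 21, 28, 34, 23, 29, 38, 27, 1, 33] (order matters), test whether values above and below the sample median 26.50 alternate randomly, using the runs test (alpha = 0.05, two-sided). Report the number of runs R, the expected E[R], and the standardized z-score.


Step 1: Compute median = 26.50; label A = above, B = below.
Labels in order: BBBBAABAAABA  (n_A = 6, n_B = 6)
Step 2: Count runs R = 6.
Step 3: Under H0 (random ordering), E[R] = 2*n_A*n_B/(n_A+n_B) + 1 = 2*6*6/12 + 1 = 7.0000.
        Var[R] = 2*n_A*n_B*(2*n_A*n_B - n_A - n_B) / ((n_A+n_B)^2 * (n_A+n_B-1)) = 4320/1584 = 2.7273.
        SD[R] = 1.6514.
Step 4: Continuity-corrected z = (R + 0.5 - E[R]) / SD[R] = (6 + 0.5 - 7.0000) / 1.6514 = -0.3028.
Step 5: Two-sided p-value via normal approximation = 2*(1 - Phi(|z|)) = 0.762069.
Step 6: alpha = 0.05. fail to reject H0.

R = 6, z = -0.3028, p = 0.762069, fail to reject H0.


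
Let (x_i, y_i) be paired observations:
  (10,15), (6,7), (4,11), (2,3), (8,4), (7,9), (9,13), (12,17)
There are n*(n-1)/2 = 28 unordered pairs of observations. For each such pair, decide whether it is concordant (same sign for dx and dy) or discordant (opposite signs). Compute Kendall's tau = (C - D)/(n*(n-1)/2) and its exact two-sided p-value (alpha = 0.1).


Step 1: Enumerate the 28 unordered pairs (i,j) with i<j and classify each by sign(x_j-x_i) * sign(y_j-y_i).
  (1,2):dx=-4,dy=-8->C; (1,3):dx=-6,dy=-4->C; (1,4):dx=-8,dy=-12->C; (1,5):dx=-2,dy=-11->C
  (1,6):dx=-3,dy=-6->C; (1,7):dx=-1,dy=-2->C; (1,8):dx=+2,dy=+2->C; (2,3):dx=-2,dy=+4->D
  (2,4):dx=-4,dy=-4->C; (2,5):dx=+2,dy=-3->D; (2,6):dx=+1,dy=+2->C; (2,7):dx=+3,dy=+6->C
  (2,8):dx=+6,dy=+10->C; (3,4):dx=-2,dy=-8->C; (3,5):dx=+4,dy=-7->D; (3,6):dx=+3,dy=-2->D
  (3,7):dx=+5,dy=+2->C; (3,8):dx=+8,dy=+6->C; (4,5):dx=+6,dy=+1->C; (4,6):dx=+5,dy=+6->C
  (4,7):dx=+7,dy=+10->C; (4,8):dx=+10,dy=+14->C; (5,6):dx=-1,dy=+5->D; (5,7):dx=+1,dy=+9->C
  (5,8):dx=+4,dy=+13->C; (6,7):dx=+2,dy=+4->C; (6,8):dx=+5,dy=+8->C; (7,8):dx=+3,dy=+4->C
Step 2: C = 23, D = 5, total pairs = 28.
Step 3: tau = (C - D)/(n(n-1)/2) = (23 - 5)/28 = 0.642857.
Step 4: Exact two-sided p-value (enumerate n! = 40320 permutations of y under H0): p = 0.031151.
Step 5: alpha = 0.1. reject H0.

tau_b = 0.6429 (C=23, D=5), p = 0.031151, reject H0.


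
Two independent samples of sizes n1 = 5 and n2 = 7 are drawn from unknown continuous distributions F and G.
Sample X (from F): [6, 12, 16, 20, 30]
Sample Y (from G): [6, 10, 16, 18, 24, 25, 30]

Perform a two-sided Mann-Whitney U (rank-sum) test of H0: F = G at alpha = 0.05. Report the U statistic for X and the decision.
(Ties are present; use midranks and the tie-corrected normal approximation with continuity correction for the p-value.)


Step 1: Combine and sort all 12 observations; assign midranks.
sorted (value, group): (6,X), (6,Y), (10,Y), (12,X), (16,X), (16,Y), (18,Y), (20,X), (24,Y), (25,Y), (30,X), (30,Y)
ranks: 6->1.5, 6->1.5, 10->3, 12->4, 16->5.5, 16->5.5, 18->7, 20->8, 24->9, 25->10, 30->11.5, 30->11.5
Step 2: Rank sum for X: R1 = 1.5 + 4 + 5.5 + 8 + 11.5 = 30.5.
Step 3: U_X = R1 - n1(n1+1)/2 = 30.5 - 5*6/2 = 30.5 - 15 = 15.5.
       U_Y = n1*n2 - U_X = 35 - 15.5 = 19.5.
Step 4: Ties are present, so use the tie-corrected normal approximation (with continuity correction) for the p-value.
Step 5: p-value = 0.806544; compare to alpha = 0.05. fail to reject H0.

U_X = 15.5, p = 0.806544, fail to reject H0 at alpha = 0.05.


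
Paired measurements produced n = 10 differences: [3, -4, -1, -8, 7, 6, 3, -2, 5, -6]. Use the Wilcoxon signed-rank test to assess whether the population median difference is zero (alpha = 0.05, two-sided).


Step 1: Drop any zero differences (none here) and take |d_i|.
|d| = [3, 4, 1, 8, 7, 6, 3, 2, 5, 6]
Step 2: Midrank |d_i| (ties get averaged ranks).
ranks: |3|->3.5, |4|->5, |1|->1, |8|->10, |7|->9, |6|->7.5, |3|->3.5, |2|->2, |5|->6, |6|->7.5
Step 3: Attach original signs; sum ranks with positive sign and with negative sign.
W+ = 3.5 + 9 + 7.5 + 3.5 + 6 = 29.5
W- = 5 + 1 + 10 + 2 + 7.5 = 25.5
(Check: W+ + W- = 55 should equal n(n+1)/2 = 55.)
Step 4: Test statistic W = min(W+, W-) = 25.5.
Step 5: Ties in |d|, so use the tie-corrected normal approximation.
        E[W] = n(n+1)/4 = 10*11/4 = 27.5.
        Tie groups: |d|=3 (t=2), |d|=6 (t=2); sum(t^3 - t) = 12.
        Var[W] = n(n+1)(2n+1)/24 - sum(t^3-t)/48 = 2310/24 - 12/48 = 96.
        z = (W - E[W]) / sqrt(Var[W]) = (25.5 - 27.5) / 9.7980 = -0.2041.
        Two-sided p = 2*Phi(z) = 0.838256.
Step 6: alpha = 0.05. fail to reject H0.

W+ = 29.5, W- = 25.5, W = min = 25.5, p = 0.838256, fail to reject H0.


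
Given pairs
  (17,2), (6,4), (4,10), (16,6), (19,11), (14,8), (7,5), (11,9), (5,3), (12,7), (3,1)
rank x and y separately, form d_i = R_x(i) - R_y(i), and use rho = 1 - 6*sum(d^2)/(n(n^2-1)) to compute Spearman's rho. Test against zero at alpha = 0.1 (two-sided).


Step 1: Rank x and y separately (midranks; no ties here).
rank(x): 17->10, 6->4, 4->2, 16->9, 19->11, 14->8, 7->5, 11->6, 5->3, 12->7, 3->1
rank(y): 2->2, 4->4, 10->10, 6->6, 11->11, 8->8, 5->5, 9->9, 3->3, 7->7, 1->1
Step 2: d_i = R_x(i) - R_y(i); compute d_i^2.
  (10-2)^2=64, (4-4)^2=0, (2-10)^2=64, (9-6)^2=9, (11-11)^2=0, (8-8)^2=0, (5-5)^2=0, (6-9)^2=9, (3-3)^2=0, (7-7)^2=0, (1-1)^2=0
sum(d^2) = 146.
Step 3: rho = 1 - 6*146 / (11*(11^2 - 1)) = 1 - 876/1320 = 0.336364.
Step 4: Under H0, t = rho * sqrt((n-2)/(1-rho^2)) = 1.0715 ~ t(9).
Step 5: Two-sided p-value from the t-distribution with 9 df = 0.311824.
Step 6: alpha = 0.1. fail to reject H0.

rho = 0.3364, p = 0.311824, fail to reject H0 at alpha = 0.1.


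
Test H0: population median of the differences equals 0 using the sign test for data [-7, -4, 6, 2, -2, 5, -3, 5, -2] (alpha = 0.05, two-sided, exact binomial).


Step 1: Discard zero differences. Original n = 9; n_eff = number of nonzero differences = 9.
Nonzero differences (with sign): -7, -4, +6, +2, -2, +5, -3, +5, -2
Step 2: Count signs: positive = 4, negative = 5.
Step 3: Under H0: P(positive) = 0.5, so the number of positives S ~ Bin(9, 0.5).
Step 4: Two-sided exact p-value = sum of Bin(9,0.5) probabilities at or below the observed probability = 1.000000.
Step 5: alpha = 0.05. fail to reject H0.

n_eff = 9, pos = 4, neg = 5, p = 1.000000, fail to reject H0.


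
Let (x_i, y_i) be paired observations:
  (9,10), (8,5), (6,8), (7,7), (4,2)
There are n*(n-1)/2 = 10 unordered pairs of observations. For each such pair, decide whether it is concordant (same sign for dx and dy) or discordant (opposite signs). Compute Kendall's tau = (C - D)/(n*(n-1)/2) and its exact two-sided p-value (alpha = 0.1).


Step 1: Enumerate the 10 unordered pairs (i,j) with i<j and classify each by sign(x_j-x_i) * sign(y_j-y_i).
  (1,2):dx=-1,dy=-5->C; (1,3):dx=-3,dy=-2->C; (1,4):dx=-2,dy=-3->C; (1,5):dx=-5,dy=-8->C
  (2,3):dx=-2,dy=+3->D; (2,4):dx=-1,dy=+2->D; (2,5):dx=-4,dy=-3->C; (3,4):dx=+1,dy=-1->D
  (3,5):dx=-2,dy=-6->C; (4,5):dx=-3,dy=-5->C
Step 2: C = 7, D = 3, total pairs = 10.
Step 3: tau = (C - D)/(n(n-1)/2) = (7 - 3)/10 = 0.400000.
Step 4: Exact two-sided p-value (enumerate n! = 120 permutations of y under H0): p = 0.483333.
Step 5: alpha = 0.1. fail to reject H0.

tau_b = 0.4000 (C=7, D=3), p = 0.483333, fail to reject H0.


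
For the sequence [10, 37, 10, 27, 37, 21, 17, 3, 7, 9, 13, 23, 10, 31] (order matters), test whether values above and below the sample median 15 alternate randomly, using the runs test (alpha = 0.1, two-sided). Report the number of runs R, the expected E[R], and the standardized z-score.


Step 1: Compute median = 15; label A = above, B = below.
Labels in order: BABAAAABBBBABA  (n_A = 7, n_B = 7)
Step 2: Count runs R = 8.
Step 3: Under H0 (random ordering), E[R] = 2*n_A*n_B/(n_A+n_B) + 1 = 2*7*7/14 + 1 = 8.0000.
        Var[R] = 2*n_A*n_B*(2*n_A*n_B - n_A - n_B) / ((n_A+n_B)^2 * (n_A+n_B-1)) = 8232/2548 = 3.2308.
        SD[R] = 1.7974.
Step 4: R = E[R], so z = 0 with no continuity correction.
Step 5: Two-sided p-value via normal approximation = 2*(1 - Phi(|z|)) = 1.000000.
Step 6: alpha = 0.1. fail to reject H0.

R = 8, z = 0.0000, p = 1.000000, fail to reject H0.


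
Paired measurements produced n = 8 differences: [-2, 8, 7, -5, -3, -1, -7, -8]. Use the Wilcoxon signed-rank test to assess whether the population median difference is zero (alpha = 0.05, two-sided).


Step 1: Drop any zero differences (none here) and take |d_i|.
|d| = [2, 8, 7, 5, 3, 1, 7, 8]
Step 2: Midrank |d_i| (ties get averaged ranks).
ranks: |2|->2, |8|->7.5, |7|->5.5, |5|->4, |3|->3, |1|->1, |7|->5.5, |8|->7.5
Step 3: Attach original signs; sum ranks with positive sign and with negative sign.
W+ = 7.5 + 5.5 = 13
W- = 2 + 4 + 3 + 1 + 5.5 + 7.5 = 23
(Check: W+ + W- = 36 should equal n(n+1)/2 = 36.)
Step 4: Test statistic W = min(W+, W-) = 13.
Step 5: Ties in |d|, so use the tie-corrected normal approximation.
        E[W] = n(n+1)/4 = 8*9/4 = 18.
        Tie groups: |d|=7 (t=2), |d|=8 (t=2); sum(t^3 - t) = 12.
        Var[W] = n(n+1)(2n+1)/24 - sum(t^3-t)/48 = 1224/24 - 12/48 = 50.75.
        z = (W - E[W]) / sqrt(Var[W]) = (13 - 18) / 7.1239 = -0.7019.
        Two-sided p = 2*Phi(z) = 0.482765.
Step 6: alpha = 0.05. fail to reject H0.

W+ = 13, W- = 23, W = min = 13, p = 0.482765, fail to reject H0.


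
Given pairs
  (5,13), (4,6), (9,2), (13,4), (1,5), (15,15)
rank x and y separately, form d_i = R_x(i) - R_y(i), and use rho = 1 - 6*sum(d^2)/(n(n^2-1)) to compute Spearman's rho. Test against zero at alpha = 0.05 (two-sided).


Step 1: Rank x and y separately (midranks; no ties here).
rank(x): 5->3, 4->2, 9->4, 13->5, 1->1, 15->6
rank(y): 13->5, 6->4, 2->1, 4->2, 5->3, 15->6
Step 2: d_i = R_x(i) - R_y(i); compute d_i^2.
  (3-5)^2=4, (2-4)^2=4, (4-1)^2=9, (5-2)^2=9, (1-3)^2=4, (6-6)^2=0
sum(d^2) = 30.
Step 3: rho = 1 - 6*30 / (6*(6^2 - 1)) = 1 - 180/210 = 0.142857.
Step 4: Under H0, t = rho * sqrt((n-2)/(1-rho^2)) = 0.2887 ~ t(4).
Step 5: Two-sided p-value from the t-distribution with 4 df = 0.787172.
Step 6: alpha = 0.05. fail to reject H0.

rho = 0.1429, p = 0.787172, fail to reject H0 at alpha = 0.05.


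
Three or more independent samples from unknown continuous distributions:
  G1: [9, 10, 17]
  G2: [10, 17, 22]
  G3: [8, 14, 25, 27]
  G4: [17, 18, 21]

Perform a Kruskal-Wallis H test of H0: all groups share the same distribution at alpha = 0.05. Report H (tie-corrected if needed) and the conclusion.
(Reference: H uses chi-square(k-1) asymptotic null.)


Step 1: Combine all N = 13 observations and assign midranks.
sorted (value, group, rank): (8,G3,1), (9,G1,2), (10,G1,3.5), (10,G2,3.5), (14,G3,5), (17,G1,7), (17,G2,7), (17,G4,7), (18,G4,9), (21,G4,10), (22,G2,11), (25,G3,12), (27,G3,13)
Step 2: Sum ranks within each group.
R_1 = 12.5 (n_1 = 3)
R_2 = 21.5 (n_2 = 3)
R_3 = 31 (n_3 = 4)
R_4 = 26 (n_4 = 3)
Step 3: H = 12/(N(N+1)) * sum(R_i^2/n_i) - 3(N+1)
     = 12/(13*14) * (12.5^2/3 + 21.5^2/3 + 31^2/4 + 26^2/3) - 3*14
     = 0.065934 * 671.75 - 42
     = 2.291209.
Step 4: Ties present; correction factor C = 1 - 30/(13^3 - 13) = 0.986264. Corrected H = 2.291209 / 0.986264 = 2.323120.
Step 5: Under H0, H ~ chi^2(3); p-value = 0.508106.
Step 6: alpha = 0.05. fail to reject H0.

H = 2.3231, df = 3, p = 0.508106, fail to reject H0.


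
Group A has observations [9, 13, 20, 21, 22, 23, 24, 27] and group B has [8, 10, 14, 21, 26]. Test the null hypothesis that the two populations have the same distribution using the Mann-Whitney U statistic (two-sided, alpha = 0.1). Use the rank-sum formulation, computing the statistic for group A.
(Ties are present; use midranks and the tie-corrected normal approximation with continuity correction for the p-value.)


Step 1: Combine and sort all 13 observations; assign midranks.
sorted (value, group): (8,Y), (9,X), (10,Y), (13,X), (14,Y), (20,X), (21,X), (21,Y), (22,X), (23,X), (24,X), (26,Y), (27,X)
ranks: 8->1, 9->2, 10->3, 13->4, 14->5, 20->6, 21->7.5, 21->7.5, 22->9, 23->10, 24->11, 26->12, 27->13
Step 2: Rank sum for X: R1 = 2 + 4 + 6 + 7.5 + 9 + 10 + 11 + 13 = 62.5.
Step 3: U_X = R1 - n1(n1+1)/2 = 62.5 - 8*9/2 = 62.5 - 36 = 26.5.
       U_Y = n1*n2 - U_X = 40 - 26.5 = 13.5.
Step 4: Ties are present, so use the tie-corrected normal approximation (with continuity correction) for the p-value.
Step 5: p-value = 0.379120; compare to alpha = 0.1. fail to reject H0.

U_X = 26.5, p = 0.379120, fail to reject H0 at alpha = 0.1.


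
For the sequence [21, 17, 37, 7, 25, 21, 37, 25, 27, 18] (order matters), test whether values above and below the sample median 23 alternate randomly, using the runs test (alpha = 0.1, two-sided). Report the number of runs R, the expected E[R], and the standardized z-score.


Step 1: Compute median = 23; label A = above, B = below.
Labels in order: BBABABAAAB  (n_A = 5, n_B = 5)
Step 2: Count runs R = 7.
Step 3: Under H0 (random ordering), E[R] = 2*n_A*n_B/(n_A+n_B) + 1 = 2*5*5/10 + 1 = 6.0000.
        Var[R] = 2*n_A*n_B*(2*n_A*n_B - n_A - n_B) / ((n_A+n_B)^2 * (n_A+n_B-1)) = 2000/900 = 2.2222.
        SD[R] = 1.4907.
Step 4: Continuity-corrected z = (R - 0.5 - E[R]) / SD[R] = (7 - 0.5 - 6.0000) / 1.4907 = 0.3354.
Step 5: Two-sided p-value via normal approximation = 2*(1 - Phi(|z|)) = 0.737316.
Step 6: alpha = 0.1. fail to reject H0.

R = 7, z = 0.3354, p = 0.737316, fail to reject H0.


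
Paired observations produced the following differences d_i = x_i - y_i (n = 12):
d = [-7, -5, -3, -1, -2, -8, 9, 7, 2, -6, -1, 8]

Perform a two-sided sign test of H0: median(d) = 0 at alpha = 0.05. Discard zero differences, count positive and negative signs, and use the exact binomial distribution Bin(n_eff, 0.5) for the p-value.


Step 1: Discard zero differences. Original n = 12; n_eff = number of nonzero differences = 12.
Nonzero differences (with sign): -7, -5, -3, -1, -2, -8, +9, +7, +2, -6, -1, +8
Step 2: Count signs: positive = 4, negative = 8.
Step 3: Under H0: P(positive) = 0.5, so the number of positives S ~ Bin(12, 0.5).
Step 4: Two-sided exact p-value = sum of Bin(12,0.5) probabilities at or below the observed probability = 0.387695.
Step 5: alpha = 0.05. fail to reject H0.

n_eff = 12, pos = 4, neg = 8, p = 0.387695, fail to reject H0.


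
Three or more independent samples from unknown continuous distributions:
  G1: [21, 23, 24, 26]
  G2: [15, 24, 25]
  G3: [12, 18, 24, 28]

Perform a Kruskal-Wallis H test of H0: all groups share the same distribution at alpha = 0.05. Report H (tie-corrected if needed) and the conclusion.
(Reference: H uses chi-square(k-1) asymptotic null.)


Step 1: Combine all N = 11 observations and assign midranks.
sorted (value, group, rank): (12,G3,1), (15,G2,2), (18,G3,3), (21,G1,4), (23,G1,5), (24,G1,7), (24,G2,7), (24,G3,7), (25,G2,9), (26,G1,10), (28,G3,11)
Step 2: Sum ranks within each group.
R_1 = 26 (n_1 = 4)
R_2 = 18 (n_2 = 3)
R_3 = 22 (n_3 = 4)
Step 3: H = 12/(N(N+1)) * sum(R_i^2/n_i) - 3(N+1)
     = 12/(11*12) * (26^2/4 + 18^2/3 + 22^2/4) - 3*12
     = 0.090909 * 398 - 36
     = 0.181818.
Step 4: Ties present; correction factor C = 1 - 24/(11^3 - 11) = 0.981818. Corrected H = 0.181818 / 0.981818 = 0.185185.
Step 5: Under H0, H ~ chi^2(2); p-value = 0.911565.
Step 6: alpha = 0.05. fail to reject H0.

H = 0.1852, df = 2, p = 0.911565, fail to reject H0.


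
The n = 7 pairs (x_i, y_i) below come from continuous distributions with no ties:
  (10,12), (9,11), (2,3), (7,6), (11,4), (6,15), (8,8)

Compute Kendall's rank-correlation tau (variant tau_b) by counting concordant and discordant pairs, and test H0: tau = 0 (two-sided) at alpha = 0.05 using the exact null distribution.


Step 1: Enumerate the 21 unordered pairs (i,j) with i<j and classify each by sign(x_j-x_i) * sign(y_j-y_i).
  (1,2):dx=-1,dy=-1->C; (1,3):dx=-8,dy=-9->C; (1,4):dx=-3,dy=-6->C; (1,5):dx=+1,dy=-8->D
  (1,6):dx=-4,dy=+3->D; (1,7):dx=-2,dy=-4->C; (2,3):dx=-7,dy=-8->C; (2,4):dx=-2,dy=-5->C
  (2,5):dx=+2,dy=-7->D; (2,6):dx=-3,dy=+4->D; (2,7):dx=-1,dy=-3->C; (3,4):dx=+5,dy=+3->C
  (3,5):dx=+9,dy=+1->C; (3,6):dx=+4,dy=+12->C; (3,7):dx=+6,dy=+5->C; (4,5):dx=+4,dy=-2->D
  (4,6):dx=-1,dy=+9->D; (4,7):dx=+1,dy=+2->C; (5,6):dx=-5,dy=+11->D; (5,7):dx=-3,dy=+4->D
  (6,7):dx=+2,dy=-7->D
Step 2: C = 12, D = 9, total pairs = 21.
Step 3: tau = (C - D)/(n(n-1)/2) = (12 - 9)/21 = 0.142857.
Step 4: Exact two-sided p-value (enumerate n! = 5040 permutations of y under H0): p = 0.772619.
Step 5: alpha = 0.05. fail to reject H0.

tau_b = 0.1429 (C=12, D=9), p = 0.772619, fail to reject H0.


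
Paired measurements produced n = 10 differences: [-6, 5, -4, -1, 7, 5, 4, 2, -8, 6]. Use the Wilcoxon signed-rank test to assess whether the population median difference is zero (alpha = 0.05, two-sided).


Step 1: Drop any zero differences (none here) and take |d_i|.
|d| = [6, 5, 4, 1, 7, 5, 4, 2, 8, 6]
Step 2: Midrank |d_i| (ties get averaged ranks).
ranks: |6|->7.5, |5|->5.5, |4|->3.5, |1|->1, |7|->9, |5|->5.5, |4|->3.5, |2|->2, |8|->10, |6|->7.5
Step 3: Attach original signs; sum ranks with positive sign and with negative sign.
W+ = 5.5 + 9 + 5.5 + 3.5 + 2 + 7.5 = 33
W- = 7.5 + 3.5 + 1 + 10 = 22
(Check: W+ + W- = 55 should equal n(n+1)/2 = 55.)
Step 4: Test statistic W = min(W+, W-) = 22.
Step 5: Ties in |d|, so use the tie-corrected normal approximation.
        E[W] = n(n+1)/4 = 10*11/4 = 27.5.
        Tie groups: |d|=4 (t=2), |d|=5 (t=2), |d|=6 (t=2); sum(t^3 - t) = 18.
        Var[W] = n(n+1)(2n+1)/24 - sum(t^3-t)/48 = 2310/24 - 18/48 = 95.875.
        z = (W - E[W]) / sqrt(Var[W]) = (22 - 27.5) / 9.7916 = -0.5617.
        Two-sided p = 2*Phi(z) = 0.574316.
Step 6: alpha = 0.05. fail to reject H0.

W+ = 33, W- = 22, W = min = 22, p = 0.574316, fail to reject H0.


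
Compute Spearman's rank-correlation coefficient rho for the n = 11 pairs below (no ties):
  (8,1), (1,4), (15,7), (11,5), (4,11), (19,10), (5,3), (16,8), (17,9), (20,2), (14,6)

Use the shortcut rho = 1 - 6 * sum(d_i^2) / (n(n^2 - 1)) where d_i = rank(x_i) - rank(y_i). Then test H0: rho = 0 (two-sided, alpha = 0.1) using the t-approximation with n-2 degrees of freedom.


Step 1: Rank x and y separately (midranks; no ties here).
rank(x): 8->4, 1->1, 15->7, 11->5, 4->2, 19->10, 5->3, 16->8, 17->9, 20->11, 14->6
rank(y): 1->1, 4->4, 7->7, 5->5, 11->11, 10->10, 3->3, 8->8, 9->9, 2->2, 6->6
Step 2: d_i = R_x(i) - R_y(i); compute d_i^2.
  (4-1)^2=9, (1-4)^2=9, (7-7)^2=0, (5-5)^2=0, (2-11)^2=81, (10-10)^2=0, (3-3)^2=0, (8-8)^2=0, (9-9)^2=0, (11-2)^2=81, (6-6)^2=0
sum(d^2) = 180.
Step 3: rho = 1 - 6*180 / (11*(11^2 - 1)) = 1 - 1080/1320 = 0.181818.
Step 4: Under H0, t = rho * sqrt((n-2)/(1-rho^2)) = 0.5547 ~ t(9).
Step 5: Two-sided p-value from the t-distribution with 9 df = 0.592615.
Step 6: alpha = 0.1. fail to reject H0.

rho = 0.1818, p = 0.592615, fail to reject H0 at alpha = 0.1.


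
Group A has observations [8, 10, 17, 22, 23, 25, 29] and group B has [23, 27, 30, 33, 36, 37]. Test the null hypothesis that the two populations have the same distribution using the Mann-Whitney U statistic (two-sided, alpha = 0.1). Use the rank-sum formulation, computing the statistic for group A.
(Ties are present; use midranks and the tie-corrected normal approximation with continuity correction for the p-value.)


Step 1: Combine and sort all 13 observations; assign midranks.
sorted (value, group): (8,X), (10,X), (17,X), (22,X), (23,X), (23,Y), (25,X), (27,Y), (29,X), (30,Y), (33,Y), (36,Y), (37,Y)
ranks: 8->1, 10->2, 17->3, 22->4, 23->5.5, 23->5.5, 25->7, 27->8, 29->9, 30->10, 33->11, 36->12, 37->13
Step 2: Rank sum for X: R1 = 1 + 2 + 3 + 4 + 5.5 + 7 + 9 = 31.5.
Step 3: U_X = R1 - n1(n1+1)/2 = 31.5 - 7*8/2 = 31.5 - 28 = 3.5.
       U_Y = n1*n2 - U_X = 42 - 3.5 = 38.5.
Step 4: Ties are present, so use the tie-corrected normal approximation (with continuity correction) for the p-value.
Step 5: p-value = 0.015019; compare to alpha = 0.1. reject H0.

U_X = 3.5, p = 0.015019, reject H0 at alpha = 0.1.


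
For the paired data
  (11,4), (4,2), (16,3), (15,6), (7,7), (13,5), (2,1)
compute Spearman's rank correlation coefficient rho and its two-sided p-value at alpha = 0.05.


Step 1: Rank x and y separately (midranks; no ties here).
rank(x): 11->4, 4->2, 16->7, 15->6, 7->3, 13->5, 2->1
rank(y): 4->4, 2->2, 3->3, 6->6, 7->7, 5->5, 1->1
Step 2: d_i = R_x(i) - R_y(i); compute d_i^2.
  (4-4)^2=0, (2-2)^2=0, (7-3)^2=16, (6-6)^2=0, (3-7)^2=16, (5-5)^2=0, (1-1)^2=0
sum(d^2) = 32.
Step 3: rho = 1 - 6*32 / (7*(7^2 - 1)) = 1 - 192/336 = 0.428571.
Step 4: Under H0, t = rho * sqrt((n-2)/(1-rho^2)) = 1.0607 ~ t(5).
Step 5: Two-sided p-value from the t-distribution with 5 df = 0.337368.
Step 6: alpha = 0.05. fail to reject H0.

rho = 0.4286, p = 0.337368, fail to reject H0 at alpha = 0.05.


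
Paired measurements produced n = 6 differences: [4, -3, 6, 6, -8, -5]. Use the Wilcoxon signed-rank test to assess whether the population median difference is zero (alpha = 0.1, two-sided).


Step 1: Drop any zero differences (none here) and take |d_i|.
|d| = [4, 3, 6, 6, 8, 5]
Step 2: Midrank |d_i| (ties get averaged ranks).
ranks: |4|->2, |3|->1, |6|->4.5, |6|->4.5, |8|->6, |5|->3
Step 3: Attach original signs; sum ranks with positive sign and with negative sign.
W+ = 2 + 4.5 + 4.5 = 11
W- = 1 + 6 + 3 = 10
(Check: W+ + W- = 21 should equal n(n+1)/2 = 21.)
Step 4: Test statistic W = min(W+, W-) = 10.
Step 5: Ties in |d|, so use the tie-corrected normal approximation.
        E[W] = n(n+1)/4 = 6*7/4 = 10.5.
        Tie groups: |d|=6 (t=2); sum(t^3 - t) = 6.
        Var[W] = n(n+1)(2n+1)/24 - sum(t^3-t)/48 = 546/24 - 6/48 = 22.625.
        z = (W - E[W]) / sqrt(Var[W]) = (10 - 10.5) / 4.7566 = -0.1051.
        Two-sided p = 2*Phi(z) = 0.916282.
Step 6: alpha = 0.1. fail to reject H0.

W+ = 11, W- = 10, W = min = 10, p = 0.916282, fail to reject H0.


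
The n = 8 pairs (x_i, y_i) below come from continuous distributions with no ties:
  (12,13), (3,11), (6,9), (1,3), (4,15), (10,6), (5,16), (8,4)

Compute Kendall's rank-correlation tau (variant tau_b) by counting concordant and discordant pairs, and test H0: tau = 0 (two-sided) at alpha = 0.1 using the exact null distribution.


Step 1: Enumerate the 28 unordered pairs (i,j) with i<j and classify each by sign(x_j-x_i) * sign(y_j-y_i).
  (1,2):dx=-9,dy=-2->C; (1,3):dx=-6,dy=-4->C; (1,4):dx=-11,dy=-10->C; (1,5):dx=-8,dy=+2->D
  (1,6):dx=-2,dy=-7->C; (1,7):dx=-7,dy=+3->D; (1,8):dx=-4,dy=-9->C; (2,3):dx=+3,dy=-2->D
  (2,4):dx=-2,dy=-8->C; (2,5):dx=+1,dy=+4->C; (2,6):dx=+7,dy=-5->D; (2,7):dx=+2,dy=+5->C
  (2,8):dx=+5,dy=-7->D; (3,4):dx=-5,dy=-6->C; (3,5):dx=-2,dy=+6->D; (3,6):dx=+4,dy=-3->D
  (3,7):dx=-1,dy=+7->D; (3,8):dx=+2,dy=-5->D; (4,5):dx=+3,dy=+12->C; (4,6):dx=+9,dy=+3->C
  (4,7):dx=+4,dy=+13->C; (4,8):dx=+7,dy=+1->C; (5,6):dx=+6,dy=-9->D; (5,7):dx=+1,dy=+1->C
  (5,8):dx=+4,dy=-11->D; (6,7):dx=-5,dy=+10->D; (6,8):dx=-2,dy=-2->C; (7,8):dx=+3,dy=-12->D
Step 2: C = 15, D = 13, total pairs = 28.
Step 3: tau = (C - D)/(n(n-1)/2) = (15 - 13)/28 = 0.071429.
Step 4: Exact two-sided p-value (enumerate n! = 40320 permutations of y under H0): p = 0.904861.
Step 5: alpha = 0.1. fail to reject H0.

tau_b = 0.0714 (C=15, D=13), p = 0.904861, fail to reject H0.


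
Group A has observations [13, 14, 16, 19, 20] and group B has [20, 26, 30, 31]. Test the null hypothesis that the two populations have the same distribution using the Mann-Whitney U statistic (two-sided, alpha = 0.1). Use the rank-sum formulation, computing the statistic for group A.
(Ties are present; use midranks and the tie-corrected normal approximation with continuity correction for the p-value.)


Step 1: Combine and sort all 9 observations; assign midranks.
sorted (value, group): (13,X), (14,X), (16,X), (19,X), (20,X), (20,Y), (26,Y), (30,Y), (31,Y)
ranks: 13->1, 14->2, 16->3, 19->4, 20->5.5, 20->5.5, 26->7, 30->8, 31->9
Step 2: Rank sum for X: R1 = 1 + 2 + 3 + 4 + 5.5 = 15.5.
Step 3: U_X = R1 - n1(n1+1)/2 = 15.5 - 5*6/2 = 15.5 - 15 = 0.5.
       U_Y = n1*n2 - U_X = 20 - 0.5 = 19.5.
Step 4: Ties are present, so use the tie-corrected normal approximation (with continuity correction) for the p-value.
Step 5: p-value = 0.026844; compare to alpha = 0.1. reject H0.

U_X = 0.5, p = 0.026844, reject H0 at alpha = 0.1.


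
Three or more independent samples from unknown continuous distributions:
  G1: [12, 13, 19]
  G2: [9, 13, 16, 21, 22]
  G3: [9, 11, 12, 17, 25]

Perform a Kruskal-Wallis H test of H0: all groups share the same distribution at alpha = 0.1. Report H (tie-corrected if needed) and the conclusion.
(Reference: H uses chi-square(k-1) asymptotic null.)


Step 1: Combine all N = 13 observations and assign midranks.
sorted (value, group, rank): (9,G2,1.5), (9,G3,1.5), (11,G3,3), (12,G1,4.5), (12,G3,4.5), (13,G1,6.5), (13,G2,6.5), (16,G2,8), (17,G3,9), (19,G1,10), (21,G2,11), (22,G2,12), (25,G3,13)
Step 2: Sum ranks within each group.
R_1 = 21 (n_1 = 3)
R_2 = 39 (n_2 = 5)
R_3 = 31 (n_3 = 5)
Step 3: H = 12/(N(N+1)) * sum(R_i^2/n_i) - 3(N+1)
     = 12/(13*14) * (21^2/3 + 39^2/5 + 31^2/5) - 3*14
     = 0.065934 * 643.4 - 42
     = 0.421978.
Step 4: Ties present; correction factor C = 1 - 18/(13^3 - 13) = 0.991758. Corrected H = 0.421978 / 0.991758 = 0.425485.
Step 5: Under H0, H ~ chi^2(2); p-value = 0.808364.
Step 6: alpha = 0.1. fail to reject H0.

H = 0.4255, df = 2, p = 0.808364, fail to reject H0.


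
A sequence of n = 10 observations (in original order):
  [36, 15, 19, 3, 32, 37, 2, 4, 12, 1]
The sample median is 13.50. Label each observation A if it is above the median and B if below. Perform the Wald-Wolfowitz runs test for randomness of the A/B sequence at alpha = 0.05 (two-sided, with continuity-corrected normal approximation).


Step 1: Compute median = 13.50; label A = above, B = below.
Labels in order: AAABAABBBB  (n_A = 5, n_B = 5)
Step 2: Count runs R = 4.
Step 3: Under H0 (random ordering), E[R] = 2*n_A*n_B/(n_A+n_B) + 1 = 2*5*5/10 + 1 = 6.0000.
        Var[R] = 2*n_A*n_B*(2*n_A*n_B - n_A - n_B) / ((n_A+n_B)^2 * (n_A+n_B-1)) = 2000/900 = 2.2222.
        SD[R] = 1.4907.
Step 4: Continuity-corrected z = (R + 0.5 - E[R]) / SD[R] = (4 + 0.5 - 6.0000) / 1.4907 = -1.0062.
Step 5: Two-sided p-value via normal approximation = 2*(1 - Phi(|z|)) = 0.314305.
Step 6: alpha = 0.05. fail to reject H0.

R = 4, z = -1.0062, p = 0.314305, fail to reject H0.


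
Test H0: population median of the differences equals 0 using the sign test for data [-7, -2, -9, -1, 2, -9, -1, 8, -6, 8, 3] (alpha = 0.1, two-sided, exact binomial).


Step 1: Discard zero differences. Original n = 11; n_eff = number of nonzero differences = 11.
Nonzero differences (with sign): -7, -2, -9, -1, +2, -9, -1, +8, -6, +8, +3
Step 2: Count signs: positive = 4, negative = 7.
Step 3: Under H0: P(positive) = 0.5, so the number of positives S ~ Bin(11, 0.5).
Step 4: Two-sided exact p-value = sum of Bin(11,0.5) probabilities at or below the observed probability = 0.548828.
Step 5: alpha = 0.1. fail to reject H0.

n_eff = 11, pos = 4, neg = 7, p = 0.548828, fail to reject H0.


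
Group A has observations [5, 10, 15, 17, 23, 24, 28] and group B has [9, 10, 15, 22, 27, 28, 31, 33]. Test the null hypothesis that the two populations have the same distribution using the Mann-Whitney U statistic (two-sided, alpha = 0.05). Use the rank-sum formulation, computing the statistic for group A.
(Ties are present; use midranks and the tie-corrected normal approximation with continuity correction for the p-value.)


Step 1: Combine and sort all 15 observations; assign midranks.
sorted (value, group): (5,X), (9,Y), (10,X), (10,Y), (15,X), (15,Y), (17,X), (22,Y), (23,X), (24,X), (27,Y), (28,X), (28,Y), (31,Y), (33,Y)
ranks: 5->1, 9->2, 10->3.5, 10->3.5, 15->5.5, 15->5.5, 17->7, 22->8, 23->9, 24->10, 27->11, 28->12.5, 28->12.5, 31->14, 33->15
Step 2: Rank sum for X: R1 = 1 + 3.5 + 5.5 + 7 + 9 + 10 + 12.5 = 48.5.
Step 3: U_X = R1 - n1(n1+1)/2 = 48.5 - 7*8/2 = 48.5 - 28 = 20.5.
       U_Y = n1*n2 - U_X = 56 - 20.5 = 35.5.
Step 4: Ties are present, so use the tie-corrected normal approximation (with continuity correction) for the p-value.
Step 5: p-value = 0.416636; compare to alpha = 0.05. fail to reject H0.

U_X = 20.5, p = 0.416636, fail to reject H0 at alpha = 0.05.
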